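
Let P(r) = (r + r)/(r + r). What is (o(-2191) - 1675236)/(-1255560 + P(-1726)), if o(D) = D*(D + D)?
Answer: -7925726/1255559 ≈ -6.3125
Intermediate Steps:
o(D) = 2*D**2 (o(D) = D*(2*D) = 2*D**2)
P(r) = 1 (P(r) = (2*r)/((2*r)) = (2*r)*(1/(2*r)) = 1)
(o(-2191) - 1675236)/(-1255560 + P(-1726)) = (2*(-2191)**2 - 1675236)/(-1255560 + 1) = (2*4800481 - 1675236)/(-1255559) = (9600962 - 1675236)*(-1/1255559) = 7925726*(-1/1255559) = -7925726/1255559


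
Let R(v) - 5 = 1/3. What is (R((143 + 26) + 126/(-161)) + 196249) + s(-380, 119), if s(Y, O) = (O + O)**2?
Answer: 758695/3 ≈ 2.5290e+5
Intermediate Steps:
s(Y, O) = 4*O**2 (s(Y, O) = (2*O)**2 = 4*O**2)
R(v) = 16/3 (R(v) = 5 + 1/3 = 16/3)
(R((143 + 26) + 126/(-161)) + 196249) + s(-380, 119) = (16/3 + 196249) + 4*119**2 = 588763/3 + 4*14161 = 588763/3 + 56644 = 758695/3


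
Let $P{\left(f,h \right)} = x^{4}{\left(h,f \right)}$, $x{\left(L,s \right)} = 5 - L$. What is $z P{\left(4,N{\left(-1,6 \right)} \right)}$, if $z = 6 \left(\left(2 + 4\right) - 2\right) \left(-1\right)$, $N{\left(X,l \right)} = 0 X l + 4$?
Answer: $-24$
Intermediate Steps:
$N{\left(X,l \right)} = 4$ ($N{\left(X,l \right)} = 0 l + 4 = 0 + 4 = 4$)
$P{\left(f,h \right)} = \left(5 - h\right)^{4}$
$z = -24$ ($z = 6 \left(6 - 2\right) \left(-1\right) = 6 \cdot 4 \left(-1\right) = 24 \left(-1\right) = -24$)
$z P{\left(4,N{\left(-1,6 \right)} \right)} = - 24 \left(-5 + 4\right)^{4} = - 24 \left(-1\right)^{4} = \left(-24\right) 1 = -24$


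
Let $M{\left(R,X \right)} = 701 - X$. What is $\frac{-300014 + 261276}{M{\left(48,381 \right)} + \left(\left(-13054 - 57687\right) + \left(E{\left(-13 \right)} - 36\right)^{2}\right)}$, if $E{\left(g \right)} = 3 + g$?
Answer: $\frac{38738}{68305} \approx 0.56713$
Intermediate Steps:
$\frac{-300014 + 261276}{M{\left(48,381 \right)} + \left(\left(-13054 - 57687\right) + \left(E{\left(-13 \right)} - 36\right)^{2}\right)} = \frac{-300014 + 261276}{\left(701 - 381\right) + \left(\left(-13054 - 57687\right) + \left(\left(3 - 13\right) - 36\right)^{2}\right)} = - \frac{38738}{\left(701 - 381\right) - \left(70741 - \left(-10 - 36\right)^{2}\right)} = - \frac{38738}{320 - \left(70741 - \left(-46\right)^{2}\right)} = - \frac{38738}{320 + \left(-70741 + 2116\right)} = - \frac{38738}{320 - 68625} = - \frac{38738}{-68305} = \left(-38738\right) \left(- \frac{1}{68305}\right) = \frac{38738}{68305}$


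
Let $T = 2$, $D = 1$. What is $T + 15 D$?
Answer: $17$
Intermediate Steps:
$T + 15 D = 2 + 15 \cdot 1 = 2 + 15 = 17$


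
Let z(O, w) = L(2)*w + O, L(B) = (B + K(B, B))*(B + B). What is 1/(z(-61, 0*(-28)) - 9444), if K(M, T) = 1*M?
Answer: -1/9505 ≈ -0.00010521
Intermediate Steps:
K(M, T) = M
L(B) = 4*B² (L(B) = (B + B)*(B + B) = (2*B)*(2*B) = 4*B²)
z(O, w) = O + 16*w (z(O, w) = (4*2²)*w + O = (4*4)*w + O = 16*w + O = O + 16*w)
1/(z(-61, 0*(-28)) - 9444) = 1/((-61 + 16*(0*(-28))) - 9444) = 1/((-61 + 16*0) - 9444) = 1/((-61 + 0) - 9444) = 1/(-61 - 9444) = 1/(-9505) = -1/9505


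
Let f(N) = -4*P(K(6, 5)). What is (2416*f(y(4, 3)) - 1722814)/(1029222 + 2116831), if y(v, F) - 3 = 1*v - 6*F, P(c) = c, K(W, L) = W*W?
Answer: -2070718/3146053 ≈ -0.65820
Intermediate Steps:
K(W, L) = W**2
y(v, F) = 3 + v - 6*F (y(v, F) = 3 + (1*v - 6*F) = 3 + (v - 6*F) = 3 + v - 6*F)
f(N) = -144 (f(N) = -4*6**2 = -4*36 = -144)
(2416*f(y(4, 3)) - 1722814)/(1029222 + 2116831) = (2416*(-144) - 1722814)/(1029222 + 2116831) = (-347904 - 1722814)/3146053 = -2070718*1/3146053 = -2070718/3146053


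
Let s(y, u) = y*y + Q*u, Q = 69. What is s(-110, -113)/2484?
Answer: 4303/2484 ≈ 1.7323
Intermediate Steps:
s(y, u) = y² + 69*u (s(y, u) = y*y + 69*u = y² + 69*u)
s(-110, -113)/2484 = ((-110)² + 69*(-113))/2484 = (12100 - 7797)*(1/2484) = 4303*(1/2484) = 4303/2484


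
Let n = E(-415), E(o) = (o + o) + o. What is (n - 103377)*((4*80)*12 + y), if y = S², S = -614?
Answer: -39843823992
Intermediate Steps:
E(o) = 3*o (E(o) = 2*o + o = 3*o)
n = -1245 (n = 3*(-415) = -1245)
y = 376996 (y = (-614)² = 376996)
(n - 103377)*((4*80)*12 + y) = (-1245 - 103377)*((4*80)*12 + 376996) = -104622*(320*12 + 376996) = -104622*(3840 + 376996) = -104622*380836 = -39843823992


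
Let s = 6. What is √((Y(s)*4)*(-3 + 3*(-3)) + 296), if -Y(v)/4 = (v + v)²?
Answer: 2*√6986 ≈ 167.16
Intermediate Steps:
Y(v) = -16*v² (Y(v) = -4*(v + v)² = -4*4*v² = -16*v²)
√((Y(s)*4)*(-3 + 3*(-3)) + 296) = √((-16*6²*4)*(-3 + 3*(-3)) + 296) = √((-16*36*4)*(-3 - 9) + 296) = √(-576*4*(-12) + 296) = √(-2304*(-12) + 296) = √(27648 + 296) = √27944 = 2*√6986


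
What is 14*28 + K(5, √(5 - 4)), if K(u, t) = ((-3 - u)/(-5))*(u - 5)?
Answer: 392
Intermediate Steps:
K(u, t) = (-5 + u)*(⅗ + u/5) (K(u, t) = ((-3 - u)*(-⅕))*(-5 + u) = (⅗ + u/5)*(-5 + u) = (-5 + u)*(⅗ + u/5))
14*28 + K(5, √(5 - 4)) = 14*28 + (-3 - ⅖*5 + (⅕)*5²) = 392 + (-3 - 2 + (⅕)*25) = 392 + (-3 - 2 + 5) = 392 + 0 = 392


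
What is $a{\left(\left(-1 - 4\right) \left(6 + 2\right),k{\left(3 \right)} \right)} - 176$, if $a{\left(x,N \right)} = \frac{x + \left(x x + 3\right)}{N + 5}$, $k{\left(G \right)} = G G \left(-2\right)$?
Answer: $- \frac{3851}{13} \approx -296.23$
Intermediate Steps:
$k{\left(G \right)} = - 2 G^{2}$ ($k{\left(G \right)} = G^{2} \left(-2\right) = - 2 G^{2}$)
$a{\left(x,N \right)} = \frac{3 + x + x^{2}}{5 + N}$ ($a{\left(x,N \right)} = \frac{x + \left(x^{2} + 3\right)}{5 + N} = \frac{x + \left(3 + x^{2}\right)}{5 + N} = \frac{3 + x + x^{2}}{5 + N}$)
$a{\left(\left(-1 - 4\right) \left(6 + 2\right),k{\left(3 \right)} \right)} - 176 = \frac{3 + \left(-1 - 4\right) \left(6 + 2\right) + \left(\left(-1 - 4\right) \left(6 + 2\right)\right)^{2}}{5 - 2 \cdot 3^{2}} - 176 = \frac{3 - 40 + \left(\left(-5\right) 8\right)^{2}}{5 - 18} - 176 = \frac{3 - 40 + \left(-40\right)^{2}}{5 - 18} - 176 = \frac{3 - 40 + 1600}{-13} - 176 = \left(- \frac{1}{13}\right) 1563 - 176 = - \frac{1563}{13} - 176 = - \frac{3851}{13}$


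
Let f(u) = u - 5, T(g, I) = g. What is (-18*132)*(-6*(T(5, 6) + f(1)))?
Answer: 14256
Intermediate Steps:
f(u) = -5 + u
(-18*132)*(-6*(T(5, 6) + f(1))) = (-18*132)*(-6*(5 + (-5 + 1))) = -(-14256)*(5 - 4) = -(-14256) = -2376*(-6) = 14256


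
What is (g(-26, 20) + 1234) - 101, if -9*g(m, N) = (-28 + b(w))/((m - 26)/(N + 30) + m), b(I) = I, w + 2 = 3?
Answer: 765833/676 ≈ 1132.9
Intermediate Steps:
w = 1 (w = -2 + 3 = 1)
g(m, N) = 3/(m + (-26 + m)/(30 + N)) (g(m, N) = -(-28 + 1)/(9*((m - 26)/(N + 30) + m)) = -(-3)/((-26 + m)/(30 + N) + m) = -(-3)/(m + (-26 + m)/(30 + N)) = 3/(m + (-26 + m)/(30 + N)))
(g(-26, 20) + 1234) - 101 = (3*(30 + 20)/(-26 + 31*(-26) + 20*(-26)) + 1234) - 101 = (3*50/(-26 - 806 - 520) + 1234) - 101 = (3*50/(-1352) + 1234) - 101 = (3*(-1/1352)*50 + 1234) - 101 = (-75/676 + 1234) - 101 = 834109/676 - 101 = 765833/676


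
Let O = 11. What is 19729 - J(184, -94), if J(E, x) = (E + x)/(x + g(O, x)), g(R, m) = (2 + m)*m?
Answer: 84380888/4277 ≈ 19729.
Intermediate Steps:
g(R, m) = m*(2 + m)
J(E, x) = (E + x)/(x + x*(2 + x))
19729 - J(184, -94) = 19729 - (184 - 94)/((-94)*(3 - 94)) = 19729 - (-1)*90/(94*(-91)) = 19729 - (-1)*(-1)*90/(94*91) = 19729 - 1*45/4277 = 19729 - 45/4277 = 84380888/4277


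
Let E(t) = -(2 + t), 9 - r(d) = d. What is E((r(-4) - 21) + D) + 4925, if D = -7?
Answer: 4938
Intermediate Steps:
r(d) = 9 - d
E(t) = -2 - t
E((r(-4) - 21) + D) + 4925 = (-2 - (((9 - 1*(-4)) - 21) - 7)) + 4925 = (-2 - (((9 + 4) - 21) - 7)) + 4925 = (-2 - ((13 - 21) - 7)) + 4925 = (-2 - (-8 - 7)) + 4925 = (-2 - 1*(-15)) + 4925 = (-2 + 15) + 4925 = 13 + 4925 = 4938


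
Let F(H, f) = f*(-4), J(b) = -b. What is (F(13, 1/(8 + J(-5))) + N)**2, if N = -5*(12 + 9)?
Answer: 1874161/169 ≈ 11090.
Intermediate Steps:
F(H, f) = -4*f
N = -105 (N = -5*21 = -105)
(F(13, 1/(8 + J(-5))) + N)**2 = (-4/(8 - 1*(-5)) - 105)**2 = (-4/(8 + 5) - 105)**2 = (-4/13 - 105)**2 = (-1369/13)**2 = 1874161/169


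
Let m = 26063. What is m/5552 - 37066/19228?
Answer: 73837233/26688464 ≈ 2.7666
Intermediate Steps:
m/5552 - 37066/19228 = 26063/5552 - 37066/19228 = 26063*(1/5552) - 37066*1/19228 = 26063/5552 - 18533/9614 = 73837233/26688464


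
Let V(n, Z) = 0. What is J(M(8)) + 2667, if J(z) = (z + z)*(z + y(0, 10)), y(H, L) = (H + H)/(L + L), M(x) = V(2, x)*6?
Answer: 2667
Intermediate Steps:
M(x) = 0 (M(x) = 0*6 = 0)
y(H, L) = H/L (y(H, L) = (2*H)/((2*L)) = (2*H)*(1/(2*L)) = H/L)
J(z) = 2*z² (J(z) = (z + z)*(z + 0/10) = (2*z)*(z + 0*(⅒)) = (2*z)*(z + 0) = (2*z)*z = 2*z²)
J(M(8)) + 2667 = 2*0² + 2667 = 2*0 + 2667 = 0 + 2667 = 2667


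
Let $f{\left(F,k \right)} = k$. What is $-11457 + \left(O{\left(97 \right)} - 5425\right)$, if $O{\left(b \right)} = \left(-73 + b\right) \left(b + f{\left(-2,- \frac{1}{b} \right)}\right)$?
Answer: $- \frac{1411762}{97} \approx -14554.0$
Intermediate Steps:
$O{\left(b \right)} = \left(-73 + b\right) \left(b - \frac{1}{b}\right)$
$-11457 + \left(O{\left(97 \right)} - 5425\right) = -11457 + \left(\left(-1 + 97^{2} - 7081 + \frac{73}{97}\right) - 5425\right) = -11457 + \left(\left(-1 + 9409 - 7081 + 73 \cdot \frac{1}{97}\right) - 5425\right) = -11457 + \left(\left(-1 + 9409 - 7081 + \frac{73}{97}\right) - 5425\right) = -11457 + \left(\frac{225792}{97} - 5425\right) = -11457 - \frac{300433}{97} = - \frac{1411762}{97}$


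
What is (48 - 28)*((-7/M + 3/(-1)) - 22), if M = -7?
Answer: -480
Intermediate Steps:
(48 - 28)*((-7/M + 3/(-1)) - 22) = (48 - 28)*((-7/(-7) + 3/(-1)) - 22) = 20*((-7*(-⅐) + 3*(-1)) - 22) = 20*((1 - 3) - 22) = 20*(-2 - 22) = 20*(-24) = -480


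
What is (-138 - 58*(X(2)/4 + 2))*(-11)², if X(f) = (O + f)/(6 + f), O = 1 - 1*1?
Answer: -249381/8 ≈ -31173.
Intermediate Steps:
O = 0 (O = 1 - 1 = 0)
X(f) = f/(6 + f) (X(f) = (0 + f)/(6 + f) = f/(6 + f))
(-138 - 58*(X(2)/4 + 2))*(-11)² = (-138 - 58*((2/(6 + 2))/4 + 2))*(-11)² = (-138 - 58*((2/8)*(¼) + 2))*121 = (-138 - 58*((2*(⅛))*(¼) + 2))*121 = (-138 - 58*((¼)*(¼) + 2))*121 = (-138 - 58*(1/16 + 2))*121 = (-138 - 58*33/16)*121 = (-138 - 29*33/8)*121 = (-138 - 957/8)*121 = -2061/8*121 = -249381/8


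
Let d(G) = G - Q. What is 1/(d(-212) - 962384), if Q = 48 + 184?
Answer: -1/962828 ≈ -1.0386e-6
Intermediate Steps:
Q = 232
d(G) = -232 + G (d(G) = G - 1*232 = G - 232 = -232 + G)
1/(d(-212) - 962384) = 1/((-232 - 212) - 962384) = 1/(-444 - 962384) = 1/(-962828) = -1/962828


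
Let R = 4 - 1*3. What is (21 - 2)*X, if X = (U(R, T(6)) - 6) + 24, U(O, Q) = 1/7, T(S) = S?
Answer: 2413/7 ≈ 344.71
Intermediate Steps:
R = 1 (R = 4 - 3 = 1)
U(O, Q) = 1/7
X = 127/7 (X = (1/7 - 6) + 24 = -41/7 + 24 = 127/7 ≈ 18.143)
(21 - 2)*X = (21 - 2)*(127/7) = 19*(127/7) = 2413/7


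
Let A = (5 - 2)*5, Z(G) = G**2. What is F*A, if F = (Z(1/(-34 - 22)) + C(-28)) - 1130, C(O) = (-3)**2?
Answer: -52731825/3136 ≈ -16815.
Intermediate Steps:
C(O) = 9
F = -3515455/3136 (F = ((1/(-34 - 22))**2 + 9) - 1130 = ((1/(-56))**2 + 9) - 1130 = ((-1/56)**2 + 9) - 1130 = (1/3136 + 9) - 1130 = 28225/3136 - 1130 = -3515455/3136 ≈ -1121.0)
A = 15 (A = 3*5 = 15)
F*A = -3515455/3136*15 = -52731825/3136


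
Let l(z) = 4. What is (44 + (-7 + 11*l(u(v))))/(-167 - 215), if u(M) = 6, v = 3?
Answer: -81/382 ≈ -0.21204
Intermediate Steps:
(44 + (-7 + 11*l(u(v))))/(-167 - 215) = (44 + (-7 + 11*4))/(-167 - 215) = (44 + (-7 + 44))/(-382) = (44 + 37)*(-1/382) = 81*(-1/382) = -81/382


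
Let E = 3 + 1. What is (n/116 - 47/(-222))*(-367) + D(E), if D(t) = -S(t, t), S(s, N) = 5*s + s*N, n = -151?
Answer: 4687309/12876 ≈ 364.03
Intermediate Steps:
S(s, N) = 5*s + N*s
E = 4
D(t) = -t*(5 + t)
(n/116 - 47/(-222))*(-367) + D(E) = (-151/116 - 47/(-222))*(-367) - 1*4*(5 + 4) = (-151*1/116 - 47*(-1/222))*(-367) - 1*4*9 = (-151/116 + 47/222)*(-367) - 36 = -14035/12876*(-367) - 36 = 5150845/12876 - 36 = 4687309/12876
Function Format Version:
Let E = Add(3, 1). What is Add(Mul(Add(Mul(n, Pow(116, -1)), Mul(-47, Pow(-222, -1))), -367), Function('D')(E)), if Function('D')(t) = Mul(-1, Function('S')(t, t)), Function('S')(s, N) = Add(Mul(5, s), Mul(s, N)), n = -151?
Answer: Rational(4687309, 12876) ≈ 364.03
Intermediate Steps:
Function('S')(s, N) = Add(Mul(5, s), Mul(N, s))
E = 4
Function('D')(t) = Mul(-1, t, Add(5, t)) (Function('D')(t) = Mul(-1, Mul(t, Add(5, t))) = Mul(-1, t, Add(5, t)))
Add(Mul(Add(Mul(n, Pow(116, -1)), Mul(-47, Pow(-222, -1))), -367), Function('D')(E)) = Add(Mul(Add(Mul(-151, Pow(116, -1)), Mul(-47, Pow(-222, -1))), -367), Mul(-1, 4, Add(5, 4))) = Add(Mul(Add(Mul(-151, Rational(1, 116)), Mul(-47, Rational(-1, 222))), -367), Mul(-1, 4, 9)) = Add(Mul(Add(Rational(-151, 116), Rational(47, 222)), -367), -36) = Add(Mul(Rational(-14035, 12876), -367), -36) = Add(Rational(5150845, 12876), -36) = Rational(4687309, 12876)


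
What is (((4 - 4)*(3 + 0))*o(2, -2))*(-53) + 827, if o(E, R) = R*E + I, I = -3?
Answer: 827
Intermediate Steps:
o(E, R) = -3 + E*R (o(E, R) = R*E - 3 = E*R - 3 = -3 + E*R)
(((4 - 4)*(3 + 0))*o(2, -2))*(-53) + 827 = (((4 - 4)*(3 + 0))*(-3 + 2*(-2)))*(-53) + 827 = ((0*3)*(-3 - 4))*(-53) + 827 = (0*(-7))*(-53) + 827 = 0*(-53) + 827 = 0 + 827 = 827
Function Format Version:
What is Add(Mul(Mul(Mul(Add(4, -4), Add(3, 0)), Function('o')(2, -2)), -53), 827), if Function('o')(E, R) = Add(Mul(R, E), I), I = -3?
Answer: 827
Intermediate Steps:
Function('o')(E, R) = Add(-3, Mul(E, R)) (Function('o')(E, R) = Add(Mul(R, E), -3) = Add(Mul(E, R), -3) = Add(-3, Mul(E, R)))
Add(Mul(Mul(Mul(Add(4, -4), Add(3, 0)), Function('o')(2, -2)), -53), 827) = Add(Mul(Mul(Mul(Add(4, -4), Add(3, 0)), Add(-3, Mul(2, -2))), -53), 827) = Add(Mul(Mul(Mul(0, 3), Add(-3, -4)), -53), 827) = Add(Mul(Mul(0, -7), -53), 827) = Add(Mul(0, -53), 827) = Add(0, 827) = 827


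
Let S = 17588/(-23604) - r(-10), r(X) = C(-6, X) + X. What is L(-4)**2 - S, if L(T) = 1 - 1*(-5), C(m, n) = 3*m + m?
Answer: 16199/5901 ≈ 2.7451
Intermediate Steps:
C(m, n) = 4*m
r(X) = -24 + X (r(X) = 4*(-6) + X = -24 + X)
L(T) = 6 (L(T) = 1 + 5 = 6)
S = 196237/5901 (S = 17588/(-23604) - (-24 - 10) = 17588*(-1/23604) - 1*(-34) = -4397/5901 + 34 = 196237/5901 ≈ 33.255)
L(-4)**2 - S = 6**2 - 1*196237/5901 = 36 - 196237/5901 = 16199/5901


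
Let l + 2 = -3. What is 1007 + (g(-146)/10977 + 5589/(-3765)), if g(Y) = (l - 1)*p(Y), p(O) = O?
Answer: 4617739058/4592045 ≈ 1005.6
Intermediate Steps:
l = -5 (l = -2 - 3 = -5)
g(Y) = -6*Y (g(Y) = (-5 - 1)*Y = -6*Y)
1007 + (g(-146)/10977 + 5589/(-3765)) = 1007 + (-6*(-146)/10977 + 5589/(-3765)) = 1007 + (876*(1/10977) + 5589*(-1/3765)) = 1007 + (292/3659 - 1863/1255) = 1007 - 6450257/4592045 = 4617739058/4592045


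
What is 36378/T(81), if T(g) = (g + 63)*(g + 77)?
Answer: 2021/1264 ≈ 1.5989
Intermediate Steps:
T(g) = (63 + g)*(77 + g)
36378/T(81) = 36378/(4851 + 81² + 140*81) = 36378/(4851 + 6561 + 11340) = 36378/22752 = 36378*(1/22752) = 2021/1264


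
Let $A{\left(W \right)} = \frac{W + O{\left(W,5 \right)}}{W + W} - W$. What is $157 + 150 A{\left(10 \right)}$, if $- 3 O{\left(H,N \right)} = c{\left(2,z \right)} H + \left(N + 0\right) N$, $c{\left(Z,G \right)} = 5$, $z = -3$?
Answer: $- \frac{2911}{2} \approx -1455.5$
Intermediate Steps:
$O{\left(H,N \right)} = - \frac{5 H}{3} - \frac{N^{2}}{3}$ ($O{\left(H,N \right)} = - \frac{5 H + \left(N + 0\right) N}{3} = - \frac{5 H + N N}{3} = - \frac{5 H + N^{2}}{3} = - \frac{N^{2} + 5 H}{3} = - \frac{5 H}{3} - \frac{N^{2}}{3}$)
$A{\left(W \right)} = - W + \frac{- \frac{25}{3} - \frac{2 W}{3}}{2 W}$ ($A{\left(W \right)} = \frac{W - \left(\frac{25}{3} + \frac{5 W}{3}\right)}{W + W} - W = \frac{W - \left(\frac{25}{3} + \frac{5 W}{3}\right)}{2 W} - W = \left(W - \left(\frac{25}{3} + \frac{5 W}{3}\right)\right) \frac{1}{2 W} - W = \left(- \frac{25}{3} - \frac{2 W}{3}\right) \frac{1}{2 W} - W = \frac{- \frac{25}{3} - \frac{2 W}{3}}{2 W} - W = - W + \frac{- \frac{25}{3} - \frac{2 W}{3}}{2 W}$)
$157 + 150 A{\left(10 \right)} = 157 + 150 \left(- \frac{1}{3} - 10 - \frac{25}{6 \cdot 10}\right) = 157 + 150 \left(- \frac{1}{3} - 10 - \frac{5}{12}\right) = 157 + 150 \left(- \frac{43}{4}\right) = 157 - \frac{3225}{2} = - \frac{2911}{2}$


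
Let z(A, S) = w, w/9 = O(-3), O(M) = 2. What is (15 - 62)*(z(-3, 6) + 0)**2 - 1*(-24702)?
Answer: 9474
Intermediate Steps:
w = 18 (w = 9*2 = 18)
z(A, S) = 18
(15 - 62)*(z(-3, 6) + 0)**2 - 1*(-24702) = (15 - 62)*(18 + 0)**2 - 1*(-24702) = -47*18**2 + 24702 = -47*324 + 24702 = -15228 + 24702 = 9474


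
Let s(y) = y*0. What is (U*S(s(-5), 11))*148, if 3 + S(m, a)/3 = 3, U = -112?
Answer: 0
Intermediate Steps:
s(y) = 0
S(m, a) = 0 (S(m, a) = -9 + 3*3 = -9 + 9 = 0)
(U*S(s(-5), 11))*148 = -112*0*148 = 0*148 = 0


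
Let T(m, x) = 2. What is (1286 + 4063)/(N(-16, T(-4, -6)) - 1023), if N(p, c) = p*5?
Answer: -5349/1103 ≈ -4.8495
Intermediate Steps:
N(p, c) = 5*p
(1286 + 4063)/(N(-16, T(-4, -6)) - 1023) = (1286 + 4063)/(5*(-16) - 1023) = 5349/(-80 - 1023) = 5349/(-1103) = 5349*(-1/1103) = -5349/1103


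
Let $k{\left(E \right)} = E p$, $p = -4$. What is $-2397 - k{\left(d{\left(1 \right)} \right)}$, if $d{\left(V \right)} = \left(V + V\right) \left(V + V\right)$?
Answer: $-2381$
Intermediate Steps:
$d{\left(V \right)} = 4 V^{2}$ ($d{\left(V \right)} = 2 V 2 V = 4 V^{2}$)
$k{\left(E \right)} = - 4 E$ ($k{\left(E \right)} = E \left(-4\right) = - 4 E$)
$-2397 - k{\left(d{\left(1 \right)} \right)} = -2397 - - 4 \cdot 4 \cdot 1^{2} = -2397 - - 4 \cdot 4 \cdot 1 = -2397 - \left(-4\right) 4 = -2397 - -16 = -2397 + 16 = -2381$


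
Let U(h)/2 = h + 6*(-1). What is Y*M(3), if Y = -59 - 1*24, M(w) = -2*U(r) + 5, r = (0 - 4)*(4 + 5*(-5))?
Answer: 25481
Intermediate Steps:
r = 84 (r = -4*(4 - 25) = -4*(-21) = 84)
U(h) = -12 + 2*h (U(h) = 2*(h + 6*(-1)) = 2*(h - 6) = 2*(-6 + h) = -12 + 2*h)
M(w) = -307 (M(w) = -2*(-12 + 2*84) + 5 = -2*(-12 + 168) + 5 = -2*156 + 5 = -312 + 5 = -307)
Y = -83 (Y = -59 - 24 = -83)
Y*M(3) = -83*(-307) = 25481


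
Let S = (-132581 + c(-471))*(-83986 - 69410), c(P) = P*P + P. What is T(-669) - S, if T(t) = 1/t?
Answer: 9111698010035/669 ≈ 1.3620e+10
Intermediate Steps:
c(P) = P + P² (c(P) = P² + P = P + P²)
S = -13619877444 (S = (-132581 - 471*(1 - 471))*(-83986 - 69410) = (-132581 - 471*(-470))*(-153396) = (-132581 + 221370)*(-153396) = 88789*(-153396) = -13619877444)
T(-669) - S = 1/(-669) - 1*(-13619877444) = -1/669 + 13619877444 = 9111698010035/669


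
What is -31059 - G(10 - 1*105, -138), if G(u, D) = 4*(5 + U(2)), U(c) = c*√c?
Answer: -31079 - 8*√2 ≈ -31090.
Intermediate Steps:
U(c) = c^(3/2)
G(u, D) = 20 + 8*√2 (G(u, D) = 4*(5 + 2^(3/2)) = 4*(5 + 2*√2) = 20 + 8*√2)
-31059 - G(10 - 1*105, -138) = -31059 - (20 + 8*√2) = -31059 + (-20 - 8*√2) = -31079 - 8*√2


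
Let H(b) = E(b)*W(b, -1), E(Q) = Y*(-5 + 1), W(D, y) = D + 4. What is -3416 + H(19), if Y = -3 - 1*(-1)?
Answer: -3232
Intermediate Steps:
Y = -2 (Y = -3 + 1 = -2)
W(D, y) = 4 + D
E(Q) = 8 (E(Q) = -2*(-5 + 1) = -2*(-4) = 8)
H(b) = 32 + 8*b (H(b) = 8*(4 + b) = 32 + 8*b)
-3416 + H(19) = -3416 + (32 + 8*19) = -3416 + (32 + 152) = -3416 + 184 = -3232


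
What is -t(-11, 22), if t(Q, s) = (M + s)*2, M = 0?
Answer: -44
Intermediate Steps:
t(Q, s) = 2*s (t(Q, s) = (0 + s)*2 = s*2 = 2*s)
-t(-11, 22) = -2*22 = -1*44 = -44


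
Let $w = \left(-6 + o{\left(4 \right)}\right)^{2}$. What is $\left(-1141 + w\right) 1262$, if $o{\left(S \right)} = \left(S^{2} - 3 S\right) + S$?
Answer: $-1434894$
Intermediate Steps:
$o{\left(S \right)} = S^{2} - 2 S$
$w = 4$ ($w = \left(-6 + 4 \left(-2 + 4\right)\right)^{2} = \left(-6 + 4 \cdot 2\right)^{2} = \left(-6 + 8\right)^{2} = 2^{2} = 4$)
$\left(-1141 + w\right) 1262 = \left(-1141 + 4\right) 1262 = \left(-1137\right) 1262 = -1434894$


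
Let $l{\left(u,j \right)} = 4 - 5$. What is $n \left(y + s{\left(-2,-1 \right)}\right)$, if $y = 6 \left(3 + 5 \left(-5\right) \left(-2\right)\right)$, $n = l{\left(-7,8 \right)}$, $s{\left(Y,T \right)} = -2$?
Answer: $-316$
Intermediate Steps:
$l{\left(u,j \right)} = -1$
$n = -1$
$y = 318$ ($y = 6 \left(3 - -50\right) = 6 \left(3 + 50\right) = 6 \cdot 53 = 318$)
$n \left(y + s{\left(-2,-1 \right)}\right) = - (318 - 2) = \left(-1\right) 316 = -316$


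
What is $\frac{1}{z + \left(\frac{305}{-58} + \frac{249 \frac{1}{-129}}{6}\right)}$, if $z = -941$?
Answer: $- \frac{3741}{3541157} \approx -0.0010564$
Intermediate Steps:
$\frac{1}{z + \left(\frac{305}{-58} + \frac{249 \frac{1}{-129}}{6}\right)} = \frac{1}{-941 + \left(\frac{305}{-58} + \frac{249 \frac{1}{-129}}{6}\right)} = \frac{1}{-941 + \left(305 \left(- \frac{1}{58}\right) + 249 \left(- \frac{1}{129}\right) \frac{1}{6}\right)} = \frac{1}{-941 - \frac{20876}{3741}} = \frac{1}{- \frac{3541157}{3741}} = - \frac{3741}{3541157}$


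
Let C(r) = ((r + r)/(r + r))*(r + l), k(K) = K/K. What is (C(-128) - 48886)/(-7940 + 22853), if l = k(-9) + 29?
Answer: -16328/4971 ≈ -3.2847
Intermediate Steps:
k(K) = 1
l = 30 (l = 1 + 29 = 30)
C(r) = 30 + r (C(r) = ((r + r)/(r + r))*(r + 30) = ((2*r)/((2*r)))*(30 + r) = ((2*r)*(1/(2*r)))*(30 + r) = 1*(30 + r) = 30 + r)
(C(-128) - 48886)/(-7940 + 22853) = ((30 - 128) - 48886)/(-7940 + 22853) = (-98 - 48886)/14913 = -48984*1/14913 = -16328/4971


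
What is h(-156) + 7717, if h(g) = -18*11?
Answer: 7519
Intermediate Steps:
h(g) = -198
h(-156) + 7717 = -198 + 7717 = 7519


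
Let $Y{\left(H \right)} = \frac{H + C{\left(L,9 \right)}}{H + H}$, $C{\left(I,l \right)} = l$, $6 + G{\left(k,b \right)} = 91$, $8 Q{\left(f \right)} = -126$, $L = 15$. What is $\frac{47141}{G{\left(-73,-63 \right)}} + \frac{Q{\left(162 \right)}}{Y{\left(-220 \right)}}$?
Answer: $\frac{550453}{1055} \approx 521.76$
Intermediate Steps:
$Q{\left(f \right)} = - \frac{63}{4}$ ($Q{\left(f \right)} = \frac{1}{8} \left(-126\right) = - \frac{63}{4}$)
$G{\left(k,b \right)} = 85$ ($G{\left(k,b \right)} = -6 + 91 = 85$)
$Y{\left(H \right)} = \frac{9 + H}{2 H}$ ($Y{\left(H \right)} = \frac{H + 9}{H + H} = \frac{9 + H}{2 H}$)
$\frac{47141}{G{\left(-73,-63 \right)}} + \frac{Q{\left(162 \right)}}{Y{\left(-220 \right)}} = \frac{47141}{85} - \frac{63}{4 \frac{9 - 220}{2 \left(-220\right)}} = 47141 \cdot \frac{1}{85} - \frac{63}{4 \cdot \frac{1}{2} \left(- \frac{1}{220}\right) \left(-211\right)} = \frac{2773}{5} - \frac{63}{4 \cdot \frac{211}{440}} = \frac{2773}{5} - \frac{6930}{211} = \frac{550453}{1055}$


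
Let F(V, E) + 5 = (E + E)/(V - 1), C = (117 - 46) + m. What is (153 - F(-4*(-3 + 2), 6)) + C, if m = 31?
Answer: 256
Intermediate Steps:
C = 102 (C = (117 - 46) + 31 = 71 + 31 = 102)
F(V, E) = -5 + 2*E/(-1 + V) (F(V, E) = -5 + (E + E)/(V - 1) = -5 + (2*E)/(-1 + V) = -5 + 2*E/(-1 + V))
(153 - F(-4*(-3 + 2), 6)) + C = (153 - (5 - (-20)*(-3 + 2) + 2*6)/(-1 - 4*(-3 + 2))) + 102 = (153 - (5 - (-20)*(-1) + 12)/(-1 - 4*(-1))) + 102 = (153 - (5 - 5*4 + 12)/(-1 + 4)) + 102 = (153 - (5 - 20 + 12)/3) + 102 = (153 - (-3)/3) + 102 = (153 - 1*(-1)) + 102 = (153 + 1) + 102 = 154 + 102 = 256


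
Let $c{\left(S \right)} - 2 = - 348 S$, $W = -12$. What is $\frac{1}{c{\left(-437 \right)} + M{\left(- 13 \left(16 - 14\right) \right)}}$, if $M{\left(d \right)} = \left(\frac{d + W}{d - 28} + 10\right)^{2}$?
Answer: $\frac{729}{110948383} \approx 6.5706 \cdot 10^{-6}$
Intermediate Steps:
$c{\left(S \right)} = 2 - 348 S$
$M{\left(d \right)} = \left(10 + \frac{-12 + d}{-28 + d}\right)^{2}$ ($M{\left(d \right)} = \left(\frac{d - 12}{d - 28} + 10\right)^{2} = \left(\frac{-12 + d}{-28 + d} + 10\right)^{2} = \left(10 + \frac{-12 + d}{-28 + d}\right)^{2}$)
$\frac{1}{c{\left(-437 \right)} + M{\left(- 13 \left(16 - 14\right) \right)}} = \frac{1}{\left(2 - -152076\right) + \frac{\left(-292 + 11 \left(- 13 \left(16 - 14\right)\right)\right)^{2}}{\left(-28 - 13 \left(16 - 14\right)\right)^{2}}} = \frac{1}{\left(2 + 152076\right) + \frac{\left(-292 + 11 \left(\left(-13\right) 2\right)\right)^{2}}{\left(-28 - 26\right)^{2}}} = \frac{1}{152078 + \frac{\left(-292 + 11 \left(-26\right)\right)^{2}}{\left(-28 - 26\right)^{2}}} = \frac{1}{152078 + \frac{\left(-292 - 286\right)^{2}}{2916}} = \frac{1}{152078 + \left(-578\right)^{2} \cdot \frac{1}{2916}} = \frac{1}{152078 + 334084 \cdot \frac{1}{2916}} = \frac{1}{152078 + \frac{83521}{729}} = \frac{1}{\frac{110948383}{729}} = \frac{729}{110948383}$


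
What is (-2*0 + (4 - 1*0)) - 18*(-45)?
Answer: 814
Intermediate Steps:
(-2*0 + (4 - 1*0)) - 18*(-45) = (0 + (4 + 0)) + 810 = (0 + 4) + 810 = 4 + 810 = 814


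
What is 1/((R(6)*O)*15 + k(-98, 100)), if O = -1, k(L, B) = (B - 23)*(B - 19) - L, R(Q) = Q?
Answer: 1/6245 ≈ 0.00016013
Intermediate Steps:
k(L, B) = -L + (-23 + B)*(-19 + B) (k(L, B) = (-23 + B)*(-19 + B) - L = -L + (-23 + B)*(-19 + B))
1/((R(6)*O)*15 + k(-98, 100)) = 1/((6*(-1))*15 + (437 + 100**2 - 1*(-98) - 42*100)) = 1/(-6*15 + (437 + 10000 + 98 - 4200)) = 1/(-90 + 6335) = 1/6245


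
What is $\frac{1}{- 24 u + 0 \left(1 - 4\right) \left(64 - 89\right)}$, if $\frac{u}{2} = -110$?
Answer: $\frac{1}{5280} \approx 0.00018939$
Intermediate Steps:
$u = -220$ ($u = 2 \left(-110\right) = -220$)
$\frac{1}{- 24 u + 0 \left(1 - 4\right) \left(64 - 89\right)} = \frac{1}{\left(-24\right) \left(-220\right) + 0 \left(1 - 4\right) \left(64 - 89\right)} = \frac{1}{5280 + 0 \left(-3\right) \left(64 - 89\right)} = \frac{1}{5280 + 0 \left(-25\right)} = \frac{1}{5280 + 0} = \frac{1}{5280}$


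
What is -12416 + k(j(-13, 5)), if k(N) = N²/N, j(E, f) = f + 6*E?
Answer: -12489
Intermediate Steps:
k(N) = N
-12416 + k(j(-13, 5)) = -12416 + (5 + 6*(-13)) = -12416 + (5 - 78) = -12416 - 73 = -12489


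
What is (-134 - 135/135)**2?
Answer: 18225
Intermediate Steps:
(-134 - 135/135)**2 = (-134 - 135*1/135)**2 = (-134 - 1)**2 = (-135)**2 = 18225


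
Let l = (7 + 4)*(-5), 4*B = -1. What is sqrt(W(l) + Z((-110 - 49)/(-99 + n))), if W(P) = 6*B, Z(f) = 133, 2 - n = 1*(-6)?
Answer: sqrt(526)/2 ≈ 11.467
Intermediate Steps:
n = 8 (n = 2 - (-6) = 2 - 1*(-6) = 2 + 6 = 8)
B = -1/4 (B = (1/4)*(-1) = -1/4 ≈ -0.25000)
l = -55 (l = 11*(-5) = -55)
W(P) = -3/2 (W(P) = 6*(-1/4) = -3/2)
sqrt(W(l) + Z((-110 - 49)/(-99 + n))) = sqrt(-3/2 + 133) = sqrt(263/2) = sqrt(526)/2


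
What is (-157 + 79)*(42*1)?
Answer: -3276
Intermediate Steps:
(-157 + 79)*(42*1) = -78*42 = -3276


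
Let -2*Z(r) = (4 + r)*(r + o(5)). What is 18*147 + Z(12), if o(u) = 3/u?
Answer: 12726/5 ≈ 2545.2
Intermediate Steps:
Z(r) = -(4 + r)*(⅗ + r)/2 (Z(r) = -(4 + r)*(r + 3/5)/2 = -(4 + r)*(r + 3*(⅕))/2 = -(4 + r)*(r + ⅗)/2 = -(4 + r)*(⅗ + r)/2)
18*147 + Z(12) = 18*147 + (-6/5 - 23/10*12 - ½*12²) = 2646 + (-6/5 - 138/5 - ½*144) = 2646 + (-6/5 - 138/5 - 72) = 2646 - 504/5 = 12726/5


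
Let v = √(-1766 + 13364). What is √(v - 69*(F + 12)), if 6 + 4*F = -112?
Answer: √(4830 + 4*√11598)/2 ≈ 36.266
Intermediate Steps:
F = -59/2 (F = -3/2 + (¼)*(-112) = -3/2 - 28 = -59/2 ≈ -29.500)
v = √11598 ≈ 107.69
√(v - 69*(F + 12)) = √(√11598 - 69*(-59/2 + 12)) = √(√11598 - 69*(-35/2)) = √(√11598 + 2415/2) = √(2415/2 + √11598)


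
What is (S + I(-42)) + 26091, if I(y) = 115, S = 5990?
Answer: 32196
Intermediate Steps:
(S + I(-42)) + 26091 = (5990 + 115) + 26091 = 6105 + 26091 = 32196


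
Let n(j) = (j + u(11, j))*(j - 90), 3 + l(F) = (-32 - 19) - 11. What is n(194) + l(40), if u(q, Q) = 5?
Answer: 20631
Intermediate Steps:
l(F) = -65 (l(F) = -3 + ((-32 - 19) - 11) = -3 + (-51 - 11) = -3 - 62 = -65)
n(j) = (-90 + j)*(5 + j) (n(j) = (j + 5)*(j - 90) = (5 + j)*(-90 + j) = (-90 + j)*(5 + j))
n(194) + l(40) = (-450 + 194² - 85*194) - 65 = (-450 + 37636 - 16490) - 65 = 20696 - 65 = 20631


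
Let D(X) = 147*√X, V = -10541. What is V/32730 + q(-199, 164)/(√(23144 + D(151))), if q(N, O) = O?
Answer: -10541/32730 + 164/√(23144 + 147*√151) ≈ 0.71620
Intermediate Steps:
V/32730 + q(-199, 164)/(√(23144 + D(151))) = -10541/32730 + 164/(√(23144 + 147*√151)) = -10541*1/32730 + 164/√(23144 + 147*√151) = -10541/32730 + 164/√(23144 + 147*√151)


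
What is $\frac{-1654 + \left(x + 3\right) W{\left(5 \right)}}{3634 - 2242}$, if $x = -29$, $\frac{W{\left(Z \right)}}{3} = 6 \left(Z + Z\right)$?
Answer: $- \frac{3167}{696} \approx -4.5503$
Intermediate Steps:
$W{\left(Z \right)} = 36 Z$ ($W{\left(Z \right)} = 3 \cdot 6 \left(Z + Z\right) = 3 \cdot 6 \cdot 2 Z = 3 \cdot 12 Z = 36 Z$)
$\frac{-1654 + \left(x + 3\right) W{\left(5 \right)}}{3634 - 2242} = \frac{-1654 + \left(-29 + 3\right) 36 \cdot 5}{3634 - 2242} = \frac{-1654 - 4680}{1392} = \left(-1654 - 4680\right) \frac{1}{1392} = \left(-6334\right) \frac{1}{1392} = - \frac{3167}{696}$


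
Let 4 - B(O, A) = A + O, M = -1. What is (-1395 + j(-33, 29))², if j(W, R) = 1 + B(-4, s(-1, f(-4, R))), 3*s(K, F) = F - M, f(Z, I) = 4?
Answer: 17330569/9 ≈ 1.9256e+6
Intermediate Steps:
s(K, F) = ⅓ + F/3 (s(K, F) = (F - 1*(-1))/3 = (F + 1)/3 = (1 + F)/3 = ⅓ + F/3)
B(O, A) = 4 - A - O (B(O, A) = 4 - (A + O) = 4 + (-A - O) = 4 - A - O)
j(W, R) = 22/3 (j(W, R) = 1 + (4 - (⅓ + (⅓)*4) - 1*(-4)) = 1 + (4 - (⅓ + 4/3) + 4) = 1 + (4 - 1*5/3 + 4) = 1 + (4 - 5/3 + 4) = 1 + 19/3 = 22/3)
(-1395 + j(-33, 29))² = (-1395 + 22/3)² = (-4163/3)² = 17330569/9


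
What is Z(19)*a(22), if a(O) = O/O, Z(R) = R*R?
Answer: 361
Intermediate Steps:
Z(R) = R²
a(O) = 1
Z(19)*a(22) = 19²*1 = 361*1 = 361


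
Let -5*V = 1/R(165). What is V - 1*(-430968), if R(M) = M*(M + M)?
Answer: 117331037999/272250 ≈ 4.3097e+5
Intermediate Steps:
R(M) = 2*M² (R(M) = M*(2*M) = 2*M²)
V = -1/272250 (V = -1/(5*(2*165²)) = -1/(5*(2*27225)) = -⅕/54450 = -⅕*1/54450 = -1/272250 ≈ -3.6731e-6)
V - 1*(-430968) = -1/272250 - 1*(-430968) = -1/272250 + 430968 = 117331037999/272250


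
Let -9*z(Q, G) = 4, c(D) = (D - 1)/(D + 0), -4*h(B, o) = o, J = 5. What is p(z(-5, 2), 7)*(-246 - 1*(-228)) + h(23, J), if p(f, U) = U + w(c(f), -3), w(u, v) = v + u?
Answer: -527/4 ≈ -131.75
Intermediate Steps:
h(B, o) = -o/4
c(D) = (-1 + D)/D
z(Q, G) = -4/9 (z(Q, G) = -⅑*4 = -4/9)
w(u, v) = u + v
p(f, U) = -3 + U + (-1 + f)/f (p(f, U) = U + ((-1 + f)/f - 3) = U + (-3 + (-1 + f)/f) = -3 + U + (-1 + f)/f)
p(z(-5, 2), 7)*(-246 - 1*(-228)) + h(23, J) = (-2 + 7 - 1/(-4/9))*(-246 - 1*(-228)) - ¼*5 = (-2 + 7 - 1*(-9/4))*(-246 + 228) - 5/4 = (-2 + 7 + 9/4)*(-18) - 5/4 = (29/4)*(-18) - 5/4 = -261/2 - 5/4 = -527/4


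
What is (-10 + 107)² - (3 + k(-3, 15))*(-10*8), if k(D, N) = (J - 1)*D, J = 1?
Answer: 9649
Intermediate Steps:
k(D, N) = 0 (k(D, N) = (1 - 1)*D = 0*D = 0)
(-10 + 107)² - (3 + k(-3, 15))*(-10*8) = (-10 + 107)² - (3 + 0)*(-10*8) = 97² - 3*(-80) = 9409 - 1*(-240) = 9409 + 240 = 9649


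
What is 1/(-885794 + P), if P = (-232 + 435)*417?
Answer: -1/801143 ≈ -1.2482e-6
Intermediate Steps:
P = 84651 (P = 203*417 = 84651)
1/(-885794 + P) = 1/(-885794 + 84651) = 1/(-801143) = -1/801143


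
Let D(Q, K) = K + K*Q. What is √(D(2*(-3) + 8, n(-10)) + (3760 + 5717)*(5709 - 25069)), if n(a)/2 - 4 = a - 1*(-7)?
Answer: I*√183474714 ≈ 13545.0*I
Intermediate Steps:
n(a) = 22 + 2*a (n(a) = 8 + 2*(a - 1*(-7)) = 8 + 2*(a + 7) = 8 + 2*(7 + a) = 8 + (14 + 2*a) = 22 + 2*a)
√(D(2*(-3) + 8, n(-10)) + (3760 + 5717)*(5709 - 25069)) = √((22 + 2*(-10))*(1 + (2*(-3) + 8)) + (3760 + 5717)*(5709 - 25069)) = √((22 - 20)*(1 + (-6 + 8)) + 9477*(-19360)) = √(2*(1 + 2) - 183474720) = √(2*3 - 183474720) = √(6 - 183474720) = √(-183474714) = I*√183474714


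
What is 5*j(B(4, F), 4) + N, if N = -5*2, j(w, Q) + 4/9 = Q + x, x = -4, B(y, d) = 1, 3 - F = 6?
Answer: -110/9 ≈ -12.222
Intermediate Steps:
F = -3 (F = 3 - 1*6 = 3 - 6 = -3)
j(w, Q) = -40/9 + Q (j(w, Q) = -4/9 + (Q - 4) = -4/9 + (-4 + Q) = -40/9 + Q)
N = -10
5*j(B(4, F), 4) + N = 5*(-40/9 + 4) - 10 = 5*(-4/9) - 10 = -20/9 - 10 = -110/9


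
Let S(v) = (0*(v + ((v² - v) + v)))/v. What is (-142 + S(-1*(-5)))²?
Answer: 20164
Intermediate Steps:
S(v) = 0 (S(v) = (0*(v + v²))/v = 0/v = 0)
(-142 + S(-1*(-5)))² = (-142 + 0)² = (-142)² = 20164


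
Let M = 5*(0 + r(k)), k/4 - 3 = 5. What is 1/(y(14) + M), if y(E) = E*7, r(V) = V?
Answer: 1/258 ≈ 0.0038760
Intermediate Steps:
k = 32 (k = 12 + 4*5 = 12 + 20 = 32)
M = 160 (M = 5*(0 + 32) = 5*32 = 160)
y(E) = 7*E
1/(y(14) + M) = 1/(7*14 + 160) = 1/(98 + 160) = 1/258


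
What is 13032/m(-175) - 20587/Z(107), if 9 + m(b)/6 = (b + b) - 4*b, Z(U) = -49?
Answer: 1018085/2387 ≈ 426.51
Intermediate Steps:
m(b) = -54 - 12*b (m(b) = -54 + 6*((b + b) - 4*b) = -54 + 6*(2*b - 4*b) = -54 + 6*(-2*b) = -54 - 12*b)
13032/m(-175) - 20587/Z(107) = 13032/(-54 - 12*(-175)) - 20587/(-49) = 13032/(-54 + 2100) - 20587*(-1/49) = 13032/2046 + 2941/7 = 13032*(1/2046) + 2941/7 = 2172/341 + 2941/7 = 1018085/2387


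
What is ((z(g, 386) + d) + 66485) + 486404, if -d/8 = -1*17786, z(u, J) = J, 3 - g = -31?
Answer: 695563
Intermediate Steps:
g = 34 (g = 3 - 1*(-31) = 3 + 31 = 34)
d = 142288 (d = -(-8)*17786 = -8*(-17786) = 142288)
((z(g, 386) + d) + 66485) + 486404 = ((386 + 142288) + 66485) + 486404 = (142674 + 66485) + 486404 = 209159 + 486404 = 695563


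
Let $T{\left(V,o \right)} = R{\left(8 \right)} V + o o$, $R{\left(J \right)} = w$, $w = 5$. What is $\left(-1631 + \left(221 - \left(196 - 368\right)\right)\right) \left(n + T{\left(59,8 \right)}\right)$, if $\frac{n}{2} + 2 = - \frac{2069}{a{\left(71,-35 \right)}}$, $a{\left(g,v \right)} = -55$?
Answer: $- \frac{29294794}{55} \approx -5.3263 \cdot 10^{5}$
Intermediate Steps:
$R{\left(J \right)} = 5$
$n = \frac{3918}{55}$ ($n = -4 + 2 \left(- \frac{2069}{-55}\right) = -4 + 2 \left(\left(-2069\right) \left(- \frac{1}{55}\right)\right) = -4 + 2 \cdot \frac{2069}{55} = -4 + \frac{4138}{55} = \frac{3918}{55} \approx 71.236$)
$T{\left(V,o \right)} = o^{2} + 5 V$ ($T{\left(V,o \right)} = 5 V + o o = 5 V + o^{2} = o^{2} + 5 V$)
$\left(-1631 + \left(221 - \left(196 - 368\right)\right)\right) \left(n + T{\left(59,8 \right)}\right) = \left(-1631 + \left(221 - \left(196 - 368\right)\right)\right) \left(\frac{3918}{55} + \left(8^{2} + 5 \cdot 59\right)\right) = \left(-1631 + \left(221 - -172\right)\right) \left(\frac{3918}{55} + \left(64 + 295\right)\right) = \left(-1631 + \left(221 + 172\right)\right) \left(\frac{3918}{55} + 359\right) = \left(-1631 + 393\right) \frac{23663}{55} = \left(-1238\right) \frac{23663}{55} = - \frac{29294794}{55}$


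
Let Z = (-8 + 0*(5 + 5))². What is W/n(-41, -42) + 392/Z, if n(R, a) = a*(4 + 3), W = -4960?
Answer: 27043/1176 ≈ 22.996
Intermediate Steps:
Z = 64 (Z = (-8 + 0*10)² = (-8 + 0)² = (-8)² = 64)
n(R, a) = 7*a (n(R, a) = a*7 = 7*a)
W/n(-41, -42) + 392/Z = -4960/(7*(-42)) + 392/64 = -4960/(-294) + 392*(1/64) = -4960*(-1/294) + 49/8 = 2480/147 + 49/8 = 27043/1176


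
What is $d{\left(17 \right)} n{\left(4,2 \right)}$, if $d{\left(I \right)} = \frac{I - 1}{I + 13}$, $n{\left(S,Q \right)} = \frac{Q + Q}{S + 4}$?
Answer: $\frac{4}{15} \approx 0.26667$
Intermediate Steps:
$n{\left(S,Q \right)} = \frac{2 Q}{4 + S}$
$d{\left(I \right)} = \frac{-1 + I}{13 + I}$
$d{\left(17 \right)} n{\left(4,2 \right)} = \frac{-1 + 17}{13 + 17} \cdot 2 \cdot 2 \frac{1}{4 + 4} = \frac{1}{30} \cdot 16 \cdot 2 \cdot 2 \cdot \frac{1}{8} = \frac{8}{15} \cdot \frac{1}{2} = \frac{4}{15}$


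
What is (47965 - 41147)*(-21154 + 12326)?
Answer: -60189304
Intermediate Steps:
(47965 - 41147)*(-21154 + 12326) = 6818*(-8828) = -60189304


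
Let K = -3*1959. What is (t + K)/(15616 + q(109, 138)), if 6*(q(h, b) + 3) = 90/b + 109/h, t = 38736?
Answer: 2267271/1077316 ≈ 2.1046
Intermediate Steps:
q(h, b) = -3 + 15/b + 109/(6*h) (q(h, b) = -3 + (90/b + 109/h)/6 = -3 + (15/b + 109/(6*h)) = -3 + 15/b + 109/(6*h))
K = -5877
(t + K)/(15616 + q(109, 138)) = (38736 - 5877)/(15616 + (-3 + 15/138 + (109/6)/109)) = 32859/(15616 + (-3 + 15*(1/138) + (109/6)*(1/109))) = 32859/(15616 + (-3 + 5/46 + 1/6)) = 32859/(15616 - 188/69) = 32859/(1077316/69) = 32859*(69/1077316) = 2267271/1077316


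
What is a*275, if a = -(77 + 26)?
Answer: -28325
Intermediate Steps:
a = -103 (a = -1*103 = -103)
a*275 = -103*275 = -28325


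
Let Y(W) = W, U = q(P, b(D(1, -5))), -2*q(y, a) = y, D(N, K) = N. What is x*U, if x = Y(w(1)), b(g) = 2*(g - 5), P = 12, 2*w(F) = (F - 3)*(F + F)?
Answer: 12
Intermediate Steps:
w(F) = F*(-3 + F) (w(F) = ((F - 3)*(F + F))/2 = ((-3 + F)*(2*F))/2 = (2*F*(-3 + F))/2 = F*(-3 + F))
b(g) = -10 + 2*g (b(g) = 2*(-5 + g) = -10 + 2*g)
q(y, a) = -y/2
U = -6 (U = -½*12 = -6)
x = -2 (x = 1*(-3 + 1) = 1*(-2) = -2)
x*U = -2*(-6) = 12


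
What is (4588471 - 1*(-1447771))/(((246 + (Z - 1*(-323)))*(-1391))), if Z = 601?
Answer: -3018121/813735 ≈ -3.7090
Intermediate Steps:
(4588471 - 1*(-1447771))/(((246 + (Z - 1*(-323)))*(-1391))) = (4588471 - 1*(-1447771))/(((246 + (601 - 1*(-323)))*(-1391))) = (4588471 + 1447771)/(((246 + (601 + 323))*(-1391))) = 6036242/(((246 + 924)*(-1391))) = 6036242/((1170*(-1391))) = 6036242/(-1627470) = 6036242*(-1/1627470) = -3018121/813735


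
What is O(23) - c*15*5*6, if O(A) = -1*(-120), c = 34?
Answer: -15180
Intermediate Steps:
O(A) = 120
O(23) - c*15*5*6 = 120 - 34*15*5*6 = 120 - 510*30 = 120 - 1*15300 = 120 - 15300 = -15180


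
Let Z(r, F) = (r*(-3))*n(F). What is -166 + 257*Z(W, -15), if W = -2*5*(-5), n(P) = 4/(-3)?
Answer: 51234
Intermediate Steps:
n(P) = -4/3 (n(P) = 4*(-1/3) = -4/3)
W = 50 (W = -10*(-5) = 50)
Z(r, F) = 4*r (Z(r, F) = (r*(-3))*(-4/3) = -3*r*(-4/3) = 4*r)
-166 + 257*Z(W, -15) = -166 + 257*(4*50) = -166 + 257*200 = -166 + 51400 = 51234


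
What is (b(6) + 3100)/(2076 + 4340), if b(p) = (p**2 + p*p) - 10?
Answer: 1581/3208 ≈ 0.49283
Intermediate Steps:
b(p) = -10 + 2*p**2 (b(p) = (p**2 + p**2) - 10 = 2*p**2 - 10 = -10 + 2*p**2)
(b(6) + 3100)/(2076 + 4340) = ((-10 + 2*6**2) + 3100)/(2076 + 4340) = ((-10 + 2*36) + 3100)/6416 = ((-10 + 72) + 3100)*(1/6416) = (62 + 3100)*(1/6416) = 3162*(1/6416) = 1581/3208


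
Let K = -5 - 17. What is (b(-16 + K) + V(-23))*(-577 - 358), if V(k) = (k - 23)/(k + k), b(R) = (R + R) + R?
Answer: 105655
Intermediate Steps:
K = -22
b(R) = 3*R (b(R) = 2*R + R = 3*R)
V(k) = (-23 + k)/(2*k) (V(k) = (-23 + k)/((2*k)) = (-23 + k)*(1/(2*k)) = (-23 + k)/(2*k))
(b(-16 + K) + V(-23))*(-577 - 358) = (3*(-16 - 22) + (½)*(-23 - 23)/(-23))*(-577 - 358) = (3*(-38) + (½)*(-1/23)*(-46))*(-935) = (-114 + 1)*(-935) = -113*(-935) = 105655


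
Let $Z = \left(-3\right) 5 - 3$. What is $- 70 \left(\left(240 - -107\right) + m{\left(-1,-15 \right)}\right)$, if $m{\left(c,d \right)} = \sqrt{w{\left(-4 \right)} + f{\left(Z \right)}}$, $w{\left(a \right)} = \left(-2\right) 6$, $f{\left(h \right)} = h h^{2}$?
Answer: $-24290 - 140 i \sqrt{1461} \approx -24290.0 - 5351.2 i$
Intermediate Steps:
$Z = -18$ ($Z = -15 - 3 = -18$)
$f{\left(h \right)} = h^{3}$
$w{\left(a \right)} = -12$
$m{\left(c,d \right)} = 2 i \sqrt{1461}$ ($m{\left(c,d \right)} = \sqrt{-12 + \left(-18\right)^{3}} = \sqrt{-12 - 5832} = \sqrt{-5844} = 2 i \sqrt{1461}$)
$- 70 \left(\left(240 - -107\right) + m{\left(-1,-15 \right)}\right) = - 70 \left(\left(240 - -107\right) + 2 i \sqrt{1461}\right) = - 70 \left(\left(240 + 107\right) + 2 i \sqrt{1461}\right) = - 70 \left(347 + 2 i \sqrt{1461}\right) = -24290 - 140 i \sqrt{1461}$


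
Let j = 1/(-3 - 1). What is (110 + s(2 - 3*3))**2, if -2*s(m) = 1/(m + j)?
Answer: 10188864/841 ≈ 12115.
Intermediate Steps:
j = -1/4 (j = 1/(-4) = -1/4 ≈ -0.25000)
s(m) = -1/(2*(-1/4 + m)) (s(m) = -1/(2*(m - 1/4)) = -1/(2*(-1/4 + m)))
(110 + s(2 - 3*3))**2 = (110 - 2/(-1 + 4*(2 - 3*3)))**2 = (110 - 2/(-1 + 4*(2 - 9)))**2 = (110 - 2/(-1 + 4*(-7)))**2 = (110 - 2/(-1 - 28))**2 = (110 - 2/(-29))**2 = (110 - 2*(-1/29))**2 = (110 + 2/29)**2 = (3192/29)**2 = 10188864/841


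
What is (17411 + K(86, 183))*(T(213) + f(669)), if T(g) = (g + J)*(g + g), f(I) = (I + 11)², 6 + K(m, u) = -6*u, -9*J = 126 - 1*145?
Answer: 27104060384/3 ≈ 9.0347e+9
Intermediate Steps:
J = 19/9 (J = -(126 - 1*145)/9 = -(126 - 145)/9 = -⅑*(-19) = 19/9 ≈ 2.1111)
K(m, u) = -6 - 6*u
f(I) = (11 + I)²
T(g) = 2*g*(19/9 + g) (T(g) = (g + 19/9)*(g + g) = (19/9 + g)*(2*g) = 2*g*(19/9 + g))
(17411 + K(86, 183))*(T(213) + f(669)) = (17411 + (-6 - 6*183))*((2/9)*213*(19 + 9*213) + (11 + 669)²) = (17411 + (-6 - 1098))*((2/9)*213*(19 + 1917) + 680²) = (17411 - 1104)*((2/9)*213*1936 + 462400) = 16307*(274912/3 + 462400) = 16307*(1662112/3) = 27104060384/3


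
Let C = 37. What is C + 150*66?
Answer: 9937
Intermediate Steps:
C + 150*66 = 37 + 150*66 = 37 + 9900 = 9937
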